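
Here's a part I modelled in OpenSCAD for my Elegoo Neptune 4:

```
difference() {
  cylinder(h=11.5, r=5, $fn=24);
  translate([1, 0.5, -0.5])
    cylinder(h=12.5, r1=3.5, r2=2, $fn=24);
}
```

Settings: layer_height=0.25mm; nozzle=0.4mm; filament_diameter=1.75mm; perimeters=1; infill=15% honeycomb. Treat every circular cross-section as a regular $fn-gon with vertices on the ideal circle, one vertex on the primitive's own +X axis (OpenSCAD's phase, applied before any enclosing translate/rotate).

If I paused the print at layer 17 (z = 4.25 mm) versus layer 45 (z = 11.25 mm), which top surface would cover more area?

layer 45 (z = 11.25 mm)

Layer 17 (z = 4.25): the cylinder: section is a regular 24-gon, circumradius r=5 (area = (24/2)·5.000²·sin(360°/24) = 77.65 mm²); the cone at (1, 0.5) contributes a regular 24-gon of circumradius 2.930 (interpolated between r1=3.5 and r2=2 at t=0.380) (area = (24/2)·2.930²·sin(360°/24) = 26.66 mm²); Taking the first minus the rest: starting from the r=5 cylinder (77.65 mm²), the cone at (1, 0.5) lies wholly inside it (removes its full 26.66 mm² and its 18.36 mm outline becomes a hole wall) — area = 50.98 mm². So its area = 50.98 mm². Layer 45 (z = 11.25): the r=5 cylinder contributes a regular 24-gon of circumradius 5 (area = (24/2)·5.000²·sin(360°/24) = 77.65 mm²); the cone at (1, 0.5) (r1=3.5→r2=2) has section circumradius 2.090 here — a regular 24-gon (area = (24/2)·2.090²·sin(360°/24) = 13.57 mm²); After the difference (first − rest): starting from the r=5 cylinder (77.65 mm²), the cone at (1, 0.5) lies wholly inside it (removes its full 13.57 mm² and its 13.09 mm outline becomes a hole wall) — area = 64.08 mm². So its area = 64.08 mm². Layer 45 is larger (64.08 vs 50.98 mm²).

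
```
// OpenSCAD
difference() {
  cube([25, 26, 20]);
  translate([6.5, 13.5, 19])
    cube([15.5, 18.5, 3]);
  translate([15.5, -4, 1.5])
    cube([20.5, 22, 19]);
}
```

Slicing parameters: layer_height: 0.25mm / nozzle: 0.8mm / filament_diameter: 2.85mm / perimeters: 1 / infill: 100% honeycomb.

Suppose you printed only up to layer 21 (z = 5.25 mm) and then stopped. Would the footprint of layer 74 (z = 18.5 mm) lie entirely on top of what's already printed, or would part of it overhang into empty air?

Compare the two slices. At z = 5.25: the cube (footprint 25×26) is included at this height (area 650.00 mm²); the cube at (6.5, 13.5) is absent (z outside [19, 22]); the cube at (15.5, -4) (footprint 20.5×22) is included at this height (area 451.00 mm²); Subtracting the remaining from the first: starting from the 25×26 cube (650.00 mm²), the 20.5×22 cube at (15.5, -4) partially overlaps it — only the 171.00 mm² overlap (of its 451.00 mm²) is removed, clipping the outline — area = 479.00 mm². At z = 18.5: the 25×26 cube contributes its full rectangle (area 650.00 mm²); the cube at (6.5, 13.5) is absent (z outside [19, 22]); the cube at (15.5, -4) (footprint 20.5×22) is included at this height (area 451.00 mm²); Subtracting the remaining from the first: starting from the 25×26 cube (650.00 mm²), the 20.5×22 cube at (15.5, -4) partially overlaps it — only the 171.00 mm² overlap (of its 451.00 mm²) is removed, clipping the outline — area = 479.00 mm². Checking containment: the cross-section at z = 18.5 is a subset of the cross-section at z = 5.25.

entirely on top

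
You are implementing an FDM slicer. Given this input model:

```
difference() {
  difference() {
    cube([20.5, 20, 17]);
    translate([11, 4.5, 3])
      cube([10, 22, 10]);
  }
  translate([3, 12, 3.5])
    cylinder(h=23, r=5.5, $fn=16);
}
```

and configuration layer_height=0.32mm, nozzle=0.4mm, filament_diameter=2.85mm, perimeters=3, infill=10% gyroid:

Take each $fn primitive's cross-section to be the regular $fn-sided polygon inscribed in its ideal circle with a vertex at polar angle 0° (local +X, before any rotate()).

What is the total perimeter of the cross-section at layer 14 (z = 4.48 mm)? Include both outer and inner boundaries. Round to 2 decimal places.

95.65 mm

At z = 4.48 mm: the 20.5×20 cube contributes its full rectangle (perimeter 81.00 mm); the 10×22 cube at (11, 4.5) contributes its full rectangle (perimeter 64.00 mm); Taking the first minus the rest: starting from the 20.5×20 cube, the 10×22 cube at (11, 4.5) partially overlaps it — only the 147.25 mm² overlap (of its 220.00 mm²) is removed, clipping the outline — boundary = 81.00 mm; the cylinder at (3, 12): section is a regular 16-gon, circumradius r=5.5 (perimeter = 2·16·5.500·sin(180°/16) = 34.34 mm); After the difference (first − rest): starting from the result so far, the r=5.5 cylinder at (3, 12) partially overlaps it — only the 77.14 mm² overlap (of its 92.61 mm²) is removed, clipping the outline — boundary = 95.65 mm. Overall, the cross-section is a single solid region. Total boundary length (outer) = 95.65 mm.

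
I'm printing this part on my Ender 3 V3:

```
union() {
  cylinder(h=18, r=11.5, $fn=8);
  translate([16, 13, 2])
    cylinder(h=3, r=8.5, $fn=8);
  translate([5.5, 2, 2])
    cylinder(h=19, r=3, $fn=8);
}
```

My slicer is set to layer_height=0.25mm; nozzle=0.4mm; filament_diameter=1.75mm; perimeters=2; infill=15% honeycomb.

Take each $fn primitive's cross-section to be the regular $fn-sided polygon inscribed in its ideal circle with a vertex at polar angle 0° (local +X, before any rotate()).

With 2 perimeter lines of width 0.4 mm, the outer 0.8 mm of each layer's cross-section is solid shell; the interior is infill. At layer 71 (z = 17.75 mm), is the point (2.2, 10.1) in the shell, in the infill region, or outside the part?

At z = 17.75 mm: the r=11.5 cylinder gives a regular 8-gon of circumradius 11.5 (constant along its height); the cylinder at (16, 13) is absent (z outside [2, 5]); the cylinder at (5.5, 2): section is a regular 8-gon, circumradius r=3; Taking the union: the r=3 cylinder at (5.5, 2) lies entirely inside the r=11.5 cylinder, so the union is just the r=11.5 cylinder — 1 connected region. Overall, the cross-section is a single solid region. The nearest boundary edge runs (0.00, 11.50)→(8.13, 8.13); distance from the point to it = 0.45 mm. The point is inside the cross-section, 0.45 mm from the nearest boundary — within the 0.8 mm shell band (2 × 0.4).

shell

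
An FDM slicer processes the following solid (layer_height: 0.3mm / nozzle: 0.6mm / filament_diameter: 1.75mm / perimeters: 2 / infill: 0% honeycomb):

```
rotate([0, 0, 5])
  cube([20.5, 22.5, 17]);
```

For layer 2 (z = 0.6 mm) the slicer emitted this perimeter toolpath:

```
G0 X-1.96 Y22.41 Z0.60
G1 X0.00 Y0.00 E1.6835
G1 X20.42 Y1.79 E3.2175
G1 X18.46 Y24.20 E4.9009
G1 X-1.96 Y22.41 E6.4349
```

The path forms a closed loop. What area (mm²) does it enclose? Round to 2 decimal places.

Apply the shoelace formula to the sequence of (X, Y) vertices; enclosed area = 461.12 mm².

461.12 mm²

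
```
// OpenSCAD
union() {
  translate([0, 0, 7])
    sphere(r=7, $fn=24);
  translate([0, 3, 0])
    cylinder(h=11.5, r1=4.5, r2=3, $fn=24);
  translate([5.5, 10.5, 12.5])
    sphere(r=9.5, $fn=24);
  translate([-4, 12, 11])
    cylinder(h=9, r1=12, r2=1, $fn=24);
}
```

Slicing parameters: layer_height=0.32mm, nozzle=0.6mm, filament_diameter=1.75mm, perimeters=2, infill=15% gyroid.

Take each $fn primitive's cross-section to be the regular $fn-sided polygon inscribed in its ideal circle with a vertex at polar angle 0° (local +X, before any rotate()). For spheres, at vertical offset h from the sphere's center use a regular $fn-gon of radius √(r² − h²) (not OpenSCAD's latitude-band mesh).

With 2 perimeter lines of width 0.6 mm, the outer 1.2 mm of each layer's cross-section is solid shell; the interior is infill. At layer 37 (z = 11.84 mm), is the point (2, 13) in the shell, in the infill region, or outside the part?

At z = 11.84 mm: the sphere: section is a regular 24-gon, circumradius = √(r²−h²) = √(7²−4.84²) = 5.057; the cone at (0, 3) is not intersected at this z (z outside [0, 11.5]); the r=9.5 sphere at (5.5, 10.5) contributes a regular 24-gon of circumradius √(9.5²−0.66²) = 9.477; the cone at (-4, 12) (r1=12→r2=1) has section circumradius 10.973 here — a regular 24-gon; Combining (union): the regions partially overlap (shared area 161.12 mm²), so overlapping operands fuse into one piece — 1 connected region. Overall, the cross-section is a single solid region. The nearest boundary edge runs (3.76, 19.76)→(3.77, 19.75); distance from the point to it = 6.98 mm. The point is inside the cross-section and 6.98 mm from the nearest boundary — more than the 1.2 mm shell width (2 × 0.6), so it's in the infill interior.

infill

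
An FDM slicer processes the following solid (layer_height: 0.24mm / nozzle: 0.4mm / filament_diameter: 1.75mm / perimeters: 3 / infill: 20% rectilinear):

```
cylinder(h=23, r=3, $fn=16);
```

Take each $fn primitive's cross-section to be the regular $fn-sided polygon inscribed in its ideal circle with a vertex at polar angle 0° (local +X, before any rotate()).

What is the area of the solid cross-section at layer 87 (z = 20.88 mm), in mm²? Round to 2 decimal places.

27.55 mm²

At z = 20.88 mm: the r=3 cylinder contributes a regular 16-gon of circumradius 3 (area = (16/2)·3.000²·sin(360°/16) = 27.55 mm²). Overall, the cross-section is a single solid region. Net area = 27.55 mm².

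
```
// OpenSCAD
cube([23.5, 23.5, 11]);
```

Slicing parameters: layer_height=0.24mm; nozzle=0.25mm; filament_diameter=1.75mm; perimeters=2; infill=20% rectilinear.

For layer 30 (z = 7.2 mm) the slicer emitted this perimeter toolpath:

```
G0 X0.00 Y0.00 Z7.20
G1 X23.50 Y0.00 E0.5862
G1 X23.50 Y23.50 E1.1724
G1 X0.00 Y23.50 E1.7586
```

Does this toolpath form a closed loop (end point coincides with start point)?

Start point (G0): (0.00, 0.00). End point (last G1): the path does not return to the start — open.

no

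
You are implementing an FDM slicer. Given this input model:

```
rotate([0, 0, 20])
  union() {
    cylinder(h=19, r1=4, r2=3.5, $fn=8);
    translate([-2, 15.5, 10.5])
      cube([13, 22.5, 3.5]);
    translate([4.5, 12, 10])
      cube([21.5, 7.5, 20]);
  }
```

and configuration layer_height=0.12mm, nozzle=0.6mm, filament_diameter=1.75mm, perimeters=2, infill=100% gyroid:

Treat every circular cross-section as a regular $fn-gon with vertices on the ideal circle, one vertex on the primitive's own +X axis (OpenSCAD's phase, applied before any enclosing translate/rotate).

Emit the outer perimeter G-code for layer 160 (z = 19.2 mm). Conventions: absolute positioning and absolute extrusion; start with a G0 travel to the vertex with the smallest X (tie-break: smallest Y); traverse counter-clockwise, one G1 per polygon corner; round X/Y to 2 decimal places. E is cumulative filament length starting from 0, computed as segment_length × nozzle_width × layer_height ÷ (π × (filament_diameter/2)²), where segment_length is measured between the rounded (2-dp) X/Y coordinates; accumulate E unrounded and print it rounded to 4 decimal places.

G0 X-2.44 Y19.86 Z19.20
G1 X0.12 Y12.82 E0.2242
G1 X20.33 Y20.17 E0.8680
G1 X17.76 Y27.22 E1.0926
G1 X-2.44 Y19.86 E1.7361

At z = 19.2 mm: the cone is not intersected at this z (z outside [0, 19]); the cube at (-2, 15.5) is not intersected at this z (z outside [10.5, 14]); the 21.5×7.5 cube at (4.5, 12) contributes its full rectangle; Taking the union: only the 21.5×7.5 cube at (4.5, 12) is present, so the union is just that shape — 1 connected region; (rotated 20° about Z; rotation is an isometry so areas/perimeters/island counts are preserved). The outline is a single polygon with 4 vertices. Extrusion per mm of travel: 0.6 × 0.12 / (π × 0.875²) = 0.029934. Accumulating E over each segment gives final E = 1.7361.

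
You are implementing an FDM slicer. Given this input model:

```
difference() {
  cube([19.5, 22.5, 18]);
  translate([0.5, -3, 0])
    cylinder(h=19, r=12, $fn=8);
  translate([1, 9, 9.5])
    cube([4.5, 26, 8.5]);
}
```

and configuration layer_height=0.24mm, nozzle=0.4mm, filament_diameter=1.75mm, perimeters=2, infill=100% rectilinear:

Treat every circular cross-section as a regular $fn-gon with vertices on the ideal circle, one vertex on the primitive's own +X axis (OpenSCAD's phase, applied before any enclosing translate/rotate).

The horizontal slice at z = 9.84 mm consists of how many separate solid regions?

At z = 9.84 mm: the cube (footprint 19.5×22.5) is included at this height; the cylinder at (0.5, -3): section is a regular 8-gon, circumradius r=12; the cube at (1, 9) (footprint 4.5×26) is included at this height; Taking the first minus the rest: starting from the 19.5×22.5 cube, the r=12 cylinder at (0.5, -3) partially overlaps it — only the 72.14 mm² overlap (of its 407.29 mm²) is removed, clipping the outline; the 4.5×26 cube at (1, 9) partially overlaps it — only the 60.75 mm² overlap (of its 117.00 mm²) is removed, clipping the outline — 1 connected region. The result has 1 disconnected region.

1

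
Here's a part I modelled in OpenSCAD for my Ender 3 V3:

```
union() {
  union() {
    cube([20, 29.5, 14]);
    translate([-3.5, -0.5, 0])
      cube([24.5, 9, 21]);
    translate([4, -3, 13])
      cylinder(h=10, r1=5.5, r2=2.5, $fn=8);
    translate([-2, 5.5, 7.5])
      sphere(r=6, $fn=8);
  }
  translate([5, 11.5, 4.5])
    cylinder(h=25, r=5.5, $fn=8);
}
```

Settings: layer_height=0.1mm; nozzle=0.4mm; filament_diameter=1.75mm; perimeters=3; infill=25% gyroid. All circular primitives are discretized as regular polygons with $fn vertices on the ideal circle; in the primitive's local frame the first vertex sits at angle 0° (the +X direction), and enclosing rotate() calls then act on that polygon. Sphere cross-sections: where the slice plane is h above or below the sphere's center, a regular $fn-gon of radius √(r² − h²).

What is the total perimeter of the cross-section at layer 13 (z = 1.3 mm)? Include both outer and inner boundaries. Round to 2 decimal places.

At z = 1.3 mm: the cube is present — its section is the full 20×29.5 rectangle (perimeter 99.00 mm); the cube at (-3.5, -0.5) (footprint 24.5×9) is included at this height (perimeter 67.00 mm); the cone at (4, -3) is not intersected at this z (z outside [13, 23]); the sphere at (-2, 5.5) does not reach this height (|z−center|=6.200 > r=6); Taking the union: the regions partially overlap (shared area 170.00 mm²), so the edge portions inside another operand are dropped and the merged outline is re-measured after clipping — boundary = 109.00 mm; the cylinder at (5, 11.5) does not reach this height (z outside [4.5, 29.5]); Combining (union): only that combined region is present, so the union is just that shape — boundary = 109.00 mm. Overall, the cross-section is a single solid region. Total boundary length (outer) = 109.00 mm.

109.00 mm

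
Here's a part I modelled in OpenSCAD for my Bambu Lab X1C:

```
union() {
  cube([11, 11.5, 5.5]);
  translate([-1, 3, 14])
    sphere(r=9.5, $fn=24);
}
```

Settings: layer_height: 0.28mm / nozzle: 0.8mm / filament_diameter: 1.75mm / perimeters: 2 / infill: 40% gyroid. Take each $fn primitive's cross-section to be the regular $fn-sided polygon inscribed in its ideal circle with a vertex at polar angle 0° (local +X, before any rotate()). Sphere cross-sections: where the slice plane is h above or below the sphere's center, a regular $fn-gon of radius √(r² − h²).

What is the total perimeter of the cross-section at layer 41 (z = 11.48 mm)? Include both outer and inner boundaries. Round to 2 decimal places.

57.39 mm

At z = 11.48 mm: the cube does not reach this height (z outside [0, 5.5]); the r=9.5 sphere at (-1, 3) slices to a regular 24-gon of circumradius 9.160 (√(r²−h²) with h=2.52 from center) (perimeter = 2·24·9.160·sin(180°/24) = 57.39 mm); Combining (union): only the r=9.5 sphere at (-1, 3) is present, so the union is just that shape — boundary = 57.39 mm. Overall, the cross-section is a single solid region. Total boundary length (outer) = 57.39 mm.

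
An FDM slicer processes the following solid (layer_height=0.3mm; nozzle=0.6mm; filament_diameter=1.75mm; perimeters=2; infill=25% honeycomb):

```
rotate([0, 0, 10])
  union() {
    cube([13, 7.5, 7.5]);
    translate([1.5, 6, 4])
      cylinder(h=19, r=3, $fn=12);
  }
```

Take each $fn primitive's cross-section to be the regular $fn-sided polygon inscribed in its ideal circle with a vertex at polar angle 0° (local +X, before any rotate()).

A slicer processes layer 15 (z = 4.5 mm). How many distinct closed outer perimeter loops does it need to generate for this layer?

1

At z = 4.5 mm: the 13×7.5 cube contributes its full rectangle; the cylinder at (1.5, 6): section is a regular 12-gon, circumradius r=3; Taking the union: the regions partially overlap (shared area 17.40 mm²), so overlapping operands fuse into one piece — 1 connected region; (whole slice rotated 10° about Z — lengths, areas and connectivity unchanged). The result has 1 disconnected region.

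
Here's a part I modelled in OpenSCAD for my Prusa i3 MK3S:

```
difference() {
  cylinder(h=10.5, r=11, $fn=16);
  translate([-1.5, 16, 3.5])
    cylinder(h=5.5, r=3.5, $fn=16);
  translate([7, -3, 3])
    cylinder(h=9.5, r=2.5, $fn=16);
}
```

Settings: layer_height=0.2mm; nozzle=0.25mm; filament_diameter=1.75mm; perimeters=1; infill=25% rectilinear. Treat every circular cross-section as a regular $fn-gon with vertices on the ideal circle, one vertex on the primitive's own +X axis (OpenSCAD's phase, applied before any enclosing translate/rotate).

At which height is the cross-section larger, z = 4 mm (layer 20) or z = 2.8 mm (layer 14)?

layer 14 (z = 2.8 mm)

Layer 20 (z = 4): the r=11 cylinder gives a regular 16-gon of circumradius 11 (constant along its height) (area = (16/2)·11.000²·sin(360°/16) = 370.44 mm²); the r=3.5 cylinder at (-1.5, 16) gives a regular 16-gon of circumradius 3.5 (constant along its height) (area = (16/2)·3.500²·sin(360°/16) = 37.50 mm²); the r=2.5 cylinder at (7, -3) contributes a regular 16-gon of circumradius 2.5 (area = (16/2)·2.500²·sin(360°/16) = 19.13 mm²); After the difference (first − rest): starting from the r=11 cylinder (370.44 mm²), the r=3.5 cylinder at (-1.5, 16) misses the remaining region (no effect); the r=2.5 cylinder at (7, -3) lies wholly inside it (removes its full 19.13 mm² and its 15.61 mm outline becomes a hole wall) — area = 351.30 mm². So its area = 351.30 mm². Layer 14 (z = 2.8): the cylinder: section is a regular 16-gon, circumradius r=11 (area = (16/2)·11.000²·sin(360°/16) = 370.44 mm²); the cylinder at (-1.5, 16) is absent (z outside [3.5, 9]); the cylinder at (7, -3) is not intersected at this z (z outside [3, 12.5]); After the difference (first − rest): none of the subtracted shapes is present at this height, so the r=11 cylinder is unchanged — area = 370.44 mm². So its area = 370.44 mm². Layer 14 is larger (370.44 vs 351.30 mm²).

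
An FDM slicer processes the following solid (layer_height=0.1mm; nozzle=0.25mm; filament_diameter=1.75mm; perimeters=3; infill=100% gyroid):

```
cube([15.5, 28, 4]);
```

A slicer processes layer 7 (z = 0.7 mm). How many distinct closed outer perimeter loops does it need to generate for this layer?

At z = 0.7 mm: the 15.5×28 cube contributes its full rectangle. The result has 1 disconnected region.

1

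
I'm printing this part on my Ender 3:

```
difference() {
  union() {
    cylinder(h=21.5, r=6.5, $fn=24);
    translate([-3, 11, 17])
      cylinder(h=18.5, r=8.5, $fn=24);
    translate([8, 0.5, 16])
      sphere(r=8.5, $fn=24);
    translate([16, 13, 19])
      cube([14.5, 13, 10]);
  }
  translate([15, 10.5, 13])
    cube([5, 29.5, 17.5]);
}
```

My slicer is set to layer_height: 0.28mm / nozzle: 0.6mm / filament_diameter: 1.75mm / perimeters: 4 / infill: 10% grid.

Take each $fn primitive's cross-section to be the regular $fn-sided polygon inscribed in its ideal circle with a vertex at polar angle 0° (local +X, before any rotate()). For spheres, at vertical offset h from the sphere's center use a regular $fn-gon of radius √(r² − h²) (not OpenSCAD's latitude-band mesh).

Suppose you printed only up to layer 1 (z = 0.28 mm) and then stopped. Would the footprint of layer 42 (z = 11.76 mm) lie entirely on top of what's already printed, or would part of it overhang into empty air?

part overhangs

Compare the two slices. At z = 0.28: the r=6.5 cylinder gives a regular 24-gon of circumradius 6.5 (constant along its height) (area = (24/2)·6.500²·sin(360°/24) = 131.22 mm²); the cylinder at (-3, 11) is absent (z outside [17, 35.5]); the sphere at (8, 0.5) is not intersected at this z (|z−center|=15.720 > r=8.5); the cube at (16, 13) does not reach this height (z outside [19, 29]); Combining (union): only the r=6.5 cylinder is present, so the union is just that shape — area = 131.22 mm²; the cube at (15, 10.5) does not reach this height (z outside [13, 30.5]); After the difference (first − rest): none of the subtracted shapes is present at this height, so that combined region is unchanged — area = 131.22 mm². At z = 11.76: the cylinder: section is a regular 24-gon, circumradius r=6.5 (area = (24/2)·6.500²·sin(360°/24) = 131.22 mm²); the cylinder at (-3, 11) is absent (z outside [17, 35.5]); the sphere at (8, 0.5): section is a regular 24-gon, circumradius = √(r²−h²) = √(8.5²−4.24²) = 7.367 (area = (24/2)·7.367²·sin(360°/24) = 168.56 mm²); the cube at (16, 13) is absent (z outside [19, 29]); Combining (union): the regions partially overlap — summed areas 299.78 mm² minus the doubly-counted overlap 45.21 mm² gives 254.57 mm² — area = 254.57 mm²; the cube at (15, 10.5) is not intersected at this z (z outside [13, 30.5]); Subtracting the remaining from the first: none of the subtracted shapes is present at this height, so that combined region is unchanged — area = 254.57 mm². Checking containment: at z = 11.76 the cross-section extends beyond the z = 0.28 cross-section by about 123.35 mm².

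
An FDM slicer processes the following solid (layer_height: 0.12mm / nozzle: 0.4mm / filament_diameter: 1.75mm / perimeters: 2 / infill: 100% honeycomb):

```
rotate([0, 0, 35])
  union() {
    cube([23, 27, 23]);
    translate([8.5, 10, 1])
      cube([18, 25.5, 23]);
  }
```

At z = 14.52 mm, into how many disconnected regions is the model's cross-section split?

1

At z = 14.52 mm: the cube is present — its section is the full 23×27 rectangle; the cube at (8.5, 10) is present — its section is the full 18×25.5 rectangle; Combining (union): the regions partially overlap (shared area 246.50 mm²), so overlapping operands fuse into one piece — 1 connected region; (rotated 35° about Z; rotation is an isometry so areas/perimeters/island counts are preserved). The result has 1 disconnected region.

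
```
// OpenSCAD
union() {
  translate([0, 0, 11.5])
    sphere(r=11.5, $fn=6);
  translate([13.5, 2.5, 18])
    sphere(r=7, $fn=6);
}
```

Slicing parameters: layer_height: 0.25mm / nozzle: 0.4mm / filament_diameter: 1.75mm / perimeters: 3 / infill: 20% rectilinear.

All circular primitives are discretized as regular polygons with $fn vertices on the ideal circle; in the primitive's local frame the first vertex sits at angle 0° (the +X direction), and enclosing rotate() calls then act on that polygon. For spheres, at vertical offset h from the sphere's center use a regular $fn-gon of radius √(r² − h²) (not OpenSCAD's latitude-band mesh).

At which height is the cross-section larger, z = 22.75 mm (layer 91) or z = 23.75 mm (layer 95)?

layer 91 (z = 22.75 mm)

Layer 91 (z = 22.75): the sphere: section is a regular 6-gon, circumradius = √(r²−h²) = √(11.5²−11.25²) = 2.385 (area = (6/2)·2.385²·sin(360°/6) = 14.78 mm²); the r=7 sphere at (13.5, 2.5) contributes a regular 6-gon of circumradius √(7²−4.75²) = 5.142 (area = (6/2)·5.142²·sin(360°/6) = 68.69 mm²); Merging all regions: the 2 present regions are separate (no shared area or edge), so areas and boundary lengths simply add and each stays a separate island — area = 83.46 mm². So its area = 83.46 mm². Layer 95 (z = 23.75): the sphere does not reach this height (|z−center|=12.250 > r=11.5); the r=7 sphere at (13.5, 2.5) contributes a regular 6-gon of circumradius √(7²−5.75²) = 3.992 (area = (6/2)·3.992²·sin(360°/6) = 41.41 mm²); Combining (union): only the r=7 sphere at (13.5, 2.5) is present, so the union is just that shape — area = 41.41 mm². So its area = 41.41 mm². Layer 91 is larger (83.46 vs 41.41 mm²).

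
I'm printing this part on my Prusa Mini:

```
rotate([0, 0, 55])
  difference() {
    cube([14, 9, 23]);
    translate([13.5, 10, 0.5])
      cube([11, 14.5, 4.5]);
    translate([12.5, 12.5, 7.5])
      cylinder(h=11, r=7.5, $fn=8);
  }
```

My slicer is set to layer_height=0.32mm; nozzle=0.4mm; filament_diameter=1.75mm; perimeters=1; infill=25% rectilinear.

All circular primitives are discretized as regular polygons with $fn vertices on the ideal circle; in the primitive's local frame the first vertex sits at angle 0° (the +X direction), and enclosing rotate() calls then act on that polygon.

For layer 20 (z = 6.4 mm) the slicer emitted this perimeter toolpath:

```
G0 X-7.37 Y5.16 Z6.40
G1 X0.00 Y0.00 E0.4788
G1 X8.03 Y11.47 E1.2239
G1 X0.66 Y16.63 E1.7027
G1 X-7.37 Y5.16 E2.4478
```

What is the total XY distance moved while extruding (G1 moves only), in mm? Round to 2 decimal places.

46.00 mm

Sum the Euclidean lengths of each G1 segment: total = 46.00 mm.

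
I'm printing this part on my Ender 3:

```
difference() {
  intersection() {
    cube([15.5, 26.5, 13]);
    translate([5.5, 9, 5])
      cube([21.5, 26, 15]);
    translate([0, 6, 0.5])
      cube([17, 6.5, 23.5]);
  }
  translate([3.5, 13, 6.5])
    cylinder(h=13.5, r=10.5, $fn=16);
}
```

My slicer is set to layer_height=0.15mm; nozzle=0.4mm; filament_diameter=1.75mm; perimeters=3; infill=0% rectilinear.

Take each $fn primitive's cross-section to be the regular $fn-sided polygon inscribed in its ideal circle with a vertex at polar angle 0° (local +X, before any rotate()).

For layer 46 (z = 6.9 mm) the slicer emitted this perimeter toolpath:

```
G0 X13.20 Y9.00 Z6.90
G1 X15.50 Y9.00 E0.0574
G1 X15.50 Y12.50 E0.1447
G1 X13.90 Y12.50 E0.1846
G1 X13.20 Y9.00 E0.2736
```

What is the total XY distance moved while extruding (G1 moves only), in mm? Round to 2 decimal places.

Sum the Euclidean lengths of each G1 segment: total = 10.97 mm.

10.97 mm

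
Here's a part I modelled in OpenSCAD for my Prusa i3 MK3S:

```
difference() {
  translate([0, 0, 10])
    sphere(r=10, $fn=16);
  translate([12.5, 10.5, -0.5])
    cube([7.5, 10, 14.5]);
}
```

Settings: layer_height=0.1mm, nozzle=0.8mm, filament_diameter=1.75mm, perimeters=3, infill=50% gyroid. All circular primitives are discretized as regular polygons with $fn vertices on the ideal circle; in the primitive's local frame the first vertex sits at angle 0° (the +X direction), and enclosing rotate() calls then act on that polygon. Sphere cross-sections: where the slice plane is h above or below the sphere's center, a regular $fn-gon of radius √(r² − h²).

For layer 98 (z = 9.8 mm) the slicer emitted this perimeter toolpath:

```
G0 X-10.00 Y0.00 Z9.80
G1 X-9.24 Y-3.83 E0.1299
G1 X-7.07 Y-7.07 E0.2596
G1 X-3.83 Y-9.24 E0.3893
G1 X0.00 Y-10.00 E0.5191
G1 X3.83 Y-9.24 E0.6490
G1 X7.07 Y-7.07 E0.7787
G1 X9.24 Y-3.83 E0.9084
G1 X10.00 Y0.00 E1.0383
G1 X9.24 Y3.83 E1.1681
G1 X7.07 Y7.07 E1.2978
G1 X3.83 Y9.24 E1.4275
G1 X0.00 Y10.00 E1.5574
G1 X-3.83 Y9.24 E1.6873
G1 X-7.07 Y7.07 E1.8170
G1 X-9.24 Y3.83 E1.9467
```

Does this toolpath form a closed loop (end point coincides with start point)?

Start point (G0): (-10.00, 0.00). End point (last G1): the path does not return to the start — open.

no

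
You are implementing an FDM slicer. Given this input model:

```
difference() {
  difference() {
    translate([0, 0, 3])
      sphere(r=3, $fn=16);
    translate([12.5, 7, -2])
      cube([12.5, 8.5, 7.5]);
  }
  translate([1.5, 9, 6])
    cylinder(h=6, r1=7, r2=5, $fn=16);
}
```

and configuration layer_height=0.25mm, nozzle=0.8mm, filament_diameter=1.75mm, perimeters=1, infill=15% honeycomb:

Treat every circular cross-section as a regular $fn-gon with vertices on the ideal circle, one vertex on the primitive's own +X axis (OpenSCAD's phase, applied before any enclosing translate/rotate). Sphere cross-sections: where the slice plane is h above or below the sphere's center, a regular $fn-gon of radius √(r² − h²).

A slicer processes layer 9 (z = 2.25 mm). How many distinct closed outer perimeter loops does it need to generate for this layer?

At z = 2.25 mm: the r=3 sphere slices to a regular 16-gon of circumradius 2.905 (√(r²−h²) with h=0.75 from center); the 12.5×8.5 cube at (12.5, 7) contributes its full rectangle; Taking the first minus the rest: starting from the r=3 sphere, the 12.5×8.5 cube at (12.5, 7) misses the remaining region (no effect) — 1 connected region; the cone at (1.5, 9) is absent (z outside [6, 12]); After the difference (first − rest): none of the subtracted shapes is present at this height, so the result so far is unchanged — 1 connected region. The result has 1 disconnected region.

1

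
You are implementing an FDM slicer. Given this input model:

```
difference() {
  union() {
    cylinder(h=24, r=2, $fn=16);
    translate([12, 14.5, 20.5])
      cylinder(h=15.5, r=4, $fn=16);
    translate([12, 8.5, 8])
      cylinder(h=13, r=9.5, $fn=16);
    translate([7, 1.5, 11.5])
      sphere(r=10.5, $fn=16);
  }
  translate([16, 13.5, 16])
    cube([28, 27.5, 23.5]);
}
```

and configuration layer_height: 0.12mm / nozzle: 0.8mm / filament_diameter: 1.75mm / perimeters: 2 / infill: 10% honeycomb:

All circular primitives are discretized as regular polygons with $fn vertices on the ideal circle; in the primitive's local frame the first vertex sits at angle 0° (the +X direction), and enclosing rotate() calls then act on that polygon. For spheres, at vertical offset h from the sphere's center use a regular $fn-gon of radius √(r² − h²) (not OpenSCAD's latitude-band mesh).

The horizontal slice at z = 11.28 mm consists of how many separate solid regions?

1

At z = 11.28 mm: the r=2 cylinder gives a regular 16-gon of circumradius 2 (constant along its height); the cylinder at (12, 14.5) does not reach this height (z outside [20.5, 36]); the r=9.5 cylinder at (12, 8.5) gives a regular 16-gon of circumradius 9.5 (constant along its height); the r=10.5 sphere at (7, 1.5) contributes a regular 16-gon of circumradius √(10.5²−0.22²) = 10.498; Taking the union: the regions partially overlap (shared area 153.58 mm²), so overlapping operands fuse into one piece — 1 connected region; the cube at (16, 13.5) does not reach this height (z outside [16, 39.5]); Taking the first minus the rest: none of the subtracted shapes is present at this height, so the result so far is unchanged — 1 connected region. The result has 1 disconnected region.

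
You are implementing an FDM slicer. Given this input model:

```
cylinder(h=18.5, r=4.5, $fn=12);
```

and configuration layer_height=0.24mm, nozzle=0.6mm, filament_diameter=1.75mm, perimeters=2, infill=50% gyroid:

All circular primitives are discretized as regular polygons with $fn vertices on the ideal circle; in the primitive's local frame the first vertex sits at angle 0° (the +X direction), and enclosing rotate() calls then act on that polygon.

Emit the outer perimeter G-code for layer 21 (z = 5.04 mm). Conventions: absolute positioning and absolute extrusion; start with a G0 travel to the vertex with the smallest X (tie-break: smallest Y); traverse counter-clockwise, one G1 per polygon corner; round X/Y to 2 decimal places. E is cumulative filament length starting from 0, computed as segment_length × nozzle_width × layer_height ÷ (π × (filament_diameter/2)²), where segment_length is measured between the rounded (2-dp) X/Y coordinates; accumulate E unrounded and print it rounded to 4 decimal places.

At z = 5.04 mm: the r=4.5 cylinder gives a regular 12-gon of circumradius 4.5 (constant along its height). The outline is a single polygon with 12 vertices. Extrusion per mm of travel: 0.6 × 0.24 / (π × 0.875²) = 0.059868. Accumulating E over each segment gives final E = 1.6741.

G0 X-4.50 Y0.00 Z5.04
G1 X-3.90 Y-2.25 E0.1394
G1 X-2.25 Y-3.90 E0.2791
G1 X0.00 Y-4.50 E0.4185
G1 X2.25 Y-3.90 E0.5579
G1 X3.90 Y-2.25 E0.6976
G1 X4.50 Y0.00 E0.8370
G1 X3.90 Y2.25 E0.9765
G1 X2.25 Y3.90 E1.1162
G1 X0.00 Y4.50 E1.2556
G1 X-2.25 Y3.90 E1.3950
G1 X-3.90 Y2.25 E1.5347
G1 X-4.50 Y0.00 E1.6741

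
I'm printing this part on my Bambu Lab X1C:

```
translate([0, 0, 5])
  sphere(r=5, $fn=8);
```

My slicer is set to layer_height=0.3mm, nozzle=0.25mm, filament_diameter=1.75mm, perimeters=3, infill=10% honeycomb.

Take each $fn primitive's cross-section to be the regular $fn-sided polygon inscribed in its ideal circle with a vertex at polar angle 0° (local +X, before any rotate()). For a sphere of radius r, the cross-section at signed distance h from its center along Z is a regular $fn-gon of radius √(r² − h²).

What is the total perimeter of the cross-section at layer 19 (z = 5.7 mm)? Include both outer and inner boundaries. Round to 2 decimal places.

30.31 mm

At z = 5.7 mm: the r=5 sphere contributes a regular 8-gon of circumradius √(5²−0.7²) = 4.951 (perimeter = 2·8·4.951·sin(180°/8) = 30.31 mm). Overall, the cross-section is a single solid region. Total boundary length (outer) = 30.31 mm.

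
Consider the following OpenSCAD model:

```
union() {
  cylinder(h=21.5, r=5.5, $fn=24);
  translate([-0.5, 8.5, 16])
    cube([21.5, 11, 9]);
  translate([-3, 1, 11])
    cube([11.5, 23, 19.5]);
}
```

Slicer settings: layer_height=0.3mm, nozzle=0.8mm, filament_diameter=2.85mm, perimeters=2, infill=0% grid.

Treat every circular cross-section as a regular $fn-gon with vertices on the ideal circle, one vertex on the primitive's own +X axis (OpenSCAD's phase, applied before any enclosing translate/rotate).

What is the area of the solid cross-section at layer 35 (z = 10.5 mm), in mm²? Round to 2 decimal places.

93.95 mm²

At z = 10.5 mm: the r=5.5 cylinder contributes a regular 24-gon of circumradius 5.5 (area = (24/2)·5.500²·sin(360°/24) = 93.95 mm²); the cube at (-0.5, 8.5) is not intersected at this z (z outside [16, 25]); the cube at (-3, 1) is not intersected at this z (z outside [11, 30.5]); Taking the union: only the r=5.5 cylinder is present, so the union is just that shape — area = 93.95 mm². Overall, the cross-section is a single solid region. Net area = 93.95 mm².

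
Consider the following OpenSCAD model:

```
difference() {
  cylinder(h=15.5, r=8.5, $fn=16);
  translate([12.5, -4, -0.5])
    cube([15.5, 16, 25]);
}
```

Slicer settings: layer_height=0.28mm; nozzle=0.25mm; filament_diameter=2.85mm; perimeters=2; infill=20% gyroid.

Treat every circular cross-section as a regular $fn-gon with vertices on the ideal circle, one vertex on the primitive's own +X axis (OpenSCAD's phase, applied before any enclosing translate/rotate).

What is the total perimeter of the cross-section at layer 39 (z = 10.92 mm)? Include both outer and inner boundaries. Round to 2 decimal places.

53.06 mm

At z = 10.92 mm: the r=8.5 cylinder gives a regular 16-gon of circumradius 8.5 (constant along its height) (perimeter = 2·16·8.500·sin(180°/16) = 53.06 mm); the 15.5×16 cube at (12.5, -4) contributes its full rectangle (perimeter 63.00 mm); Taking the first minus the rest: starting from the r=8.5 cylinder, the 15.5×16 cube at (12.5, -4) misses the remaining region (no effect) — boundary = 53.06 mm. Overall, the cross-section is a single solid region. Total boundary length (outer) = 53.06 mm.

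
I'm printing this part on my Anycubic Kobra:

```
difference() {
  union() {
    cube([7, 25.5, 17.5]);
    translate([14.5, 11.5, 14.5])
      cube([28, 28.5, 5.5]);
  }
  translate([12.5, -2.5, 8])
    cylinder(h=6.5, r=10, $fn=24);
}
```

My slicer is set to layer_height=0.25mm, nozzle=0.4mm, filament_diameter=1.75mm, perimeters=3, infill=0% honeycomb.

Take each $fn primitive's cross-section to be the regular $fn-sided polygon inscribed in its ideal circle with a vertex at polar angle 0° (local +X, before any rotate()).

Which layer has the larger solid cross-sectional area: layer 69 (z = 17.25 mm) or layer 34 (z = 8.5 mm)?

Layer 69 (z = 17.25): the cube is present — its section is the full 7×25.5 rectangle (area 178.50 mm²); the cube at (14.5, 11.5) is present — its section is the full 28×28.5 rectangle (area 798.00 mm²); Taking the union: the 2 present regions are separate (no shared area or edge), so areas and boundary lengths simply add and each stays a separate island — area = 976.50 mm²; the cylinder at (12.5, -2.5) is absent (z outside [8, 14.5]); Subtracting the remaining from the first: none of the subtracted shapes is present at this height, so the result so far is unchanged — area = 976.50 mm². So its area = 976.50 mm². Layer 34 (z = 8.5): the cube (footprint 7×25.5) is included at this height (area 178.50 mm²); the cube at (14.5, 11.5) is not intersected at this z (z outside [14.5, 20]); Taking the union: only the 7×25.5 cube is present, so the union is just that shape — area = 178.50 mm²; the r=10 cylinder at (12.5, -2.5) contributes a regular 24-gon of circumradius 10 (area = (24/2)·10.000²·sin(360°/24) = 310.58 mm²); After the difference (first − rest): starting from that combined region (178.50 mm²), the r=10 cylinder at (12.5, -2.5) partially overlaps it — only the 15.04 mm² overlap (of its 310.58 mm²) is removed, clipping the outline — area = 163.46 mm². So its area = 163.46 mm². Layer 69 is larger (976.50 vs 163.46 mm²).

layer 69 (z = 17.25 mm)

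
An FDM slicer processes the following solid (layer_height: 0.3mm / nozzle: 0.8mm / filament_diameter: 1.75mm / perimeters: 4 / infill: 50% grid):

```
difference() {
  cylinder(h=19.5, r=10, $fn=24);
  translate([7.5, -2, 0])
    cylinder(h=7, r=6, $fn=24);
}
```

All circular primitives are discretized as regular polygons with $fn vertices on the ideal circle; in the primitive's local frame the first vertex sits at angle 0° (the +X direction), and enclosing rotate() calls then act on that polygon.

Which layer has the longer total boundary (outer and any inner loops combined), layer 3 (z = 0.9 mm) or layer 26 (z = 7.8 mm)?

layer 3 (z = 0.9 mm)

Layer 3 (z = 0.9): the r=10 cylinder gives a regular 24-gon of circumradius 10 (constant along its height) (perimeter = 2·24·10.000·sin(180°/24) = 62.65 mm); the cylinder at (7.5, -2): section is a regular 24-gon, circumradius r=6 (perimeter = 2·24·6.000·sin(180°/24) = 37.59 mm); Subtracting the remaining from the first: starting from the r=10 cylinder, the r=6 cylinder at (7.5, -2) partially overlaps it — only the 74.38 mm² overlap (of its 111.81 mm²) is removed, clipping the outline — boundary = 68.83 mm. So its perimeter = 68.83 mm. Layer 26 (z = 7.8): the cylinder: section is a regular 24-gon, circumradius r=10 (perimeter = 2·24·10.000·sin(180°/24) = 62.65 mm); the cylinder at (7.5, -2) is absent (z outside [0, 7]); Taking the first minus the rest: none of the subtracted shapes is present at this height, so the r=10 cylinder is unchanged — boundary = 62.65 mm. So its perimeter = 62.65 mm. Layer 3 is larger (68.83 vs 62.65 mm).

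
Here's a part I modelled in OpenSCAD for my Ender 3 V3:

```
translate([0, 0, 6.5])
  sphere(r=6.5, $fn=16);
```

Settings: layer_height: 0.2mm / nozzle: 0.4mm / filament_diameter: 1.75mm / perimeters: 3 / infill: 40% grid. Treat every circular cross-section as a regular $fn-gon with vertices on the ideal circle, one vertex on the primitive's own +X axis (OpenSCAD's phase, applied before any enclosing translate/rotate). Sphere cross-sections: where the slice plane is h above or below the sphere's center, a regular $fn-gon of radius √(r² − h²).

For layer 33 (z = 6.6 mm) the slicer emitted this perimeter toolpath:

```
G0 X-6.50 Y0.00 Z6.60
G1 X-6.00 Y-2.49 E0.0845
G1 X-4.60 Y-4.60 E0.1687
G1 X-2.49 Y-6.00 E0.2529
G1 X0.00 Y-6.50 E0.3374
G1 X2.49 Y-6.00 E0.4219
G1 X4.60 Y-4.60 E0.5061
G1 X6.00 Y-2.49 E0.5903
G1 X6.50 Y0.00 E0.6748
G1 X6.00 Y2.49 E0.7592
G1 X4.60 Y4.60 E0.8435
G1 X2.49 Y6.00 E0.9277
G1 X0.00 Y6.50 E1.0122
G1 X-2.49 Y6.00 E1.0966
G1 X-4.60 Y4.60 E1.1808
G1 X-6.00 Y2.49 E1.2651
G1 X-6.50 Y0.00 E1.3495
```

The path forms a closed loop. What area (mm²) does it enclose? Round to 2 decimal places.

Apply the shoelace formula to the sequence of (X, Y) vertices; enclosed area = 129.32 mm².

129.32 mm²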